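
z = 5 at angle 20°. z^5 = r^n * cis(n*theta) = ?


r^5 = 5^5 = 3125
n*theta = 5*20° = 100° = 100° (mod 360)
a = 3125*cos(100°) = -542.6506
b = 3125*sin(100°) = 3077.5242

3125 cis(100°) = -542.6506 + 3077.5242i


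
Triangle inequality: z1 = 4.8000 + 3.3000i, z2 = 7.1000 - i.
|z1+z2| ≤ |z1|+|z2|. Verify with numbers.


|z1| = sqrt(4.8^2 + 3.3^2) = sqrt(33.93) = 5.8249
|z2| = sqrt(7.1^2 + (-1)^2) = sqrt(51.41) = 7.1701
z1+z2 = 11.9000 + 2.3000i
|z1+z2| = sqrt(146.9) = 12.1202
|z1|+|z2| = 5.8249 + 7.1701 = 12.9950

|z1+z2| = 12.1202 ≤ |z1|+|z2| = 12.9950 (verified)


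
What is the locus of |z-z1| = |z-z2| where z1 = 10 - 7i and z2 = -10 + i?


Equal distances means the locus is the perpendicular bisector of z1 and z2.
Midpoint = ((10+(-10))/2, (-7+1)/2) = (0, -3.0000)

Perpendicular bisector through (0, -3.0000)


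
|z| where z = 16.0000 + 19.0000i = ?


|z| = sqrt(16^2 + 19^2) = sqrt(256 + 361) = sqrt(617) = 24.8395

|z| = 24.8395


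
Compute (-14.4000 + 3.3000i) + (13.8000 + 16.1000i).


Real: -14.4 + 13.8 = -0.6
Imag: 3.3 + 16.1 = 19.4

-0.6000 + 19.4000i


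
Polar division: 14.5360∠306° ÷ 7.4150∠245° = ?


r = 14.5360 / 7.4150 = 1.9604
theta = 306° - 245° = 61° = 61° (mod 360)

1.9604 cis(61°)


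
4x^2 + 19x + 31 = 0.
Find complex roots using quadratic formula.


disc = 19^2 - 4*4*31 = 361 - 496 = -135
sqrt(|disc|) = sqrt(135) = 11.6190
Real part = -19/(2*4) = -2.3750
Imag part = 11.6190/(2*4) = 1.4524

-2.3750 ± 1.4524i


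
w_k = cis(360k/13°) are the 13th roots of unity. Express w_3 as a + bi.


Angle = 360*3/13 = 83.0769°
a = cos(83.0769°) = 0.1205
b = sin(83.0769°) = 0.9927

0.1205 + 0.9927i


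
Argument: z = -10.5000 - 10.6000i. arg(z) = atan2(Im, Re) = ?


Re = -10.5, Im = -10.6
arg = atan2(-10.6, -10.5) = -134.7285 degrees

arg(z) = -134.7285 degrees


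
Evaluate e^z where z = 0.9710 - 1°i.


e^0.9710 = 2.6406
cos(-1°) = 0.99985
sin(-1°) = -0.01745
Real = 2.6406*0.99985 = 2.6402
Imag = 2.6406*(-0.01745) = -0.0461

2.6402 - 0.0461i


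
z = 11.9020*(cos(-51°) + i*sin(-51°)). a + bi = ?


a = 11.9020*cos(-51°) = 11.9020*0.62932 = 7.4902
b = 11.9020*sin(-51°) = 11.9020*(-0.77715) = -9.2496

7.4902 - 9.2496i


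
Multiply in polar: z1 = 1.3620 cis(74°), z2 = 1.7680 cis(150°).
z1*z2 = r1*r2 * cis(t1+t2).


r = 1.3620 * 1.7680 = 2.4080
theta = 74° + 150° = 224° = 224° (mod 360)

2.4080 cis(224°)


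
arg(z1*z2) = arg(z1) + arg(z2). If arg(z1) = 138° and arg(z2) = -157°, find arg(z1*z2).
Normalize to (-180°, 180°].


arg(z1*z2) = 138° - 157° = -19°
Normalized to (-180°, 180°]: -19°

-19°


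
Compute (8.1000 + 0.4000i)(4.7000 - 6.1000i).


Real = 8.1*4.7 - 0.4*(-6.1) = 38.07 - (-2.44) = 40.51
Imag = 8.1*(-6.1) + 4.7*0.4 = -49.41 + 1.88 = -47.53

40.5100 - 47.5300i


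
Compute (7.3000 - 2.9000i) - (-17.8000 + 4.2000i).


Real: 7.3 + 17.8 = 25.1
Imag: -2.9 - 4.2 = -7.1

25.1000 - 7.1000i


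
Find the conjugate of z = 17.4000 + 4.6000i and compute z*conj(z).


z_bar = 17.4000 - 4.6000i
z*z_bar = 17.4^2 + 4.6^2 = 302.76 + 21.16 = 323.92

z_bar = 17.4000 - 4.6000i, z*z_bar = 323.92


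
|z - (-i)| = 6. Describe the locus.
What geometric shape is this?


|z - z0| = r is a circle with center z0 and radius r.
Center = (0, -1), radius = 6

Circle with center (0, -1) and radius 6


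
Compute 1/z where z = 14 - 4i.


|z|^2 = 196+16 = 212
1/z = (14 + 4i)/212

1/z = 0.0660 + 0.0189i


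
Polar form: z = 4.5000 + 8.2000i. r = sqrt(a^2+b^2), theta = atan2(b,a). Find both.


r = sqrt(20.25+67.24) = sqrt(87.49) = 9.3536
theta = atan2(8.2, 4.5) = 61.2429 degrees

r = 9.3536, theta = 61.2429 degrees


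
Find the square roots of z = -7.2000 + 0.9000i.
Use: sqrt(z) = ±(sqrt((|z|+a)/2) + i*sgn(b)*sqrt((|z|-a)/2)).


|z| = sqrt(51.84+0.81) = 7.2560
sqrt((|z|+a)/2) = sqrt((7.2560+(-7.2))/2) = sqrt(0.0280) = 0.1674
sqrt((|z|-a)/2) = sqrt((7.2560-(-7.2))/2) = sqrt(7.2280) = 2.6885

±(0.1674 + 2.6885i) i.e. 0.1674 + 2.6885i and -0.1674 - 2.6885i


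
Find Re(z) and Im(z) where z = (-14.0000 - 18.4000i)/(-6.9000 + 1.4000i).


Multiply by conjugate: (-14.0000 - 18.4000i)(-6.9000 - 1.4000i) / ((-6.9)^2 + 1.4^2)
Numerator real = -14*(-6.9) - (18.4)*1.4 = 70.84
Numerator imag = -18.4*(-6.9) - (-14)*1.4 = 146.56
Denominator = 49.57
Re(z) = 70.84/49.57 = 1.4291
Im(z) = 146.56/49.57 = 2.9566

Re(z) = 1.4291, Im(z) = 2.9566


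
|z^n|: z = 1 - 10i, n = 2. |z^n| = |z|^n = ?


|z| = sqrt(1+100) = sqrt(101) = 10.0499
|z^2| = |z|^2 = (sqrt(101))^2 = 101

|z^2| = 101


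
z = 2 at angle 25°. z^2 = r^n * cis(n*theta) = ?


r^2 = 2^2 = 4
n*theta = 2*25° = 50° = 50° (mod 360)
a = 4*cos(50°) = 2.5712
b = 4*sin(50°) = 3.0642

4 cis(50°) = 2.5712 + 3.0642i


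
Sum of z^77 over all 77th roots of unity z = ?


The roots are w_k = w^k with w = e^(2*pi*i/77), and (w^k)^77 = (w^77)^k.
So S = 1 + u + u^2 + ... + u^(76) with u = w^77.
77 = 1*77 + 0, so 77 is a multiple of 77 and u = (w^77)^1 = 1.
Every one of the 77 terms equals 1: S = 77

S = 77


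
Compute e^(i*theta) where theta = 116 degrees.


cos(116°) = -0.4384
sin(116°) = 0.8988

e^(i*116°) = -0.4384 + 0.8988i


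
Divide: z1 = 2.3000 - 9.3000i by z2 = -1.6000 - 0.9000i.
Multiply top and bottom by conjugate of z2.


Conjugate of z2 = -1.6000 + 0.9000i
Numerator: (2.3000 - 9.3000i)(-1.6000 + 0.9000i) = 4.6900 + 16.9500i
Denominator: (-1.6)^2 + (-0.9)^2 = 3.37
Result = (4.6900 + 16.9500i)/3.37

1.3917 + 5.0297i


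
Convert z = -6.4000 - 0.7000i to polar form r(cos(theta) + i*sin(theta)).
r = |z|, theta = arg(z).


r = sqrt(40.96+0.49) = sqrt(41.45) = 6.4382
theta = atan2(-0.7, -6.4) = -173.7581 degrees

r = 6.4382, theta = -173.7581 degrees


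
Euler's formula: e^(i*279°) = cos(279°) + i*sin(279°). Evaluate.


cos(279°) = 0.1564
sin(279°) = -0.9877

e^(i*279°) = 0.1564 - 0.9877i


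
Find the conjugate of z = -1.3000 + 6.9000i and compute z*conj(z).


z_bar = -1.3000 - 6.9000i
z*z_bar = (-1.3)^2 + 6.9^2 = 1.69 + 47.61 = 49.3

z_bar = -1.3000 - 6.9000i, z*z_bar = 49.3


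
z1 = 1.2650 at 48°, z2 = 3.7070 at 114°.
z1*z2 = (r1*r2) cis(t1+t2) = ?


r = 1.2650 * 3.7070 = 4.6894
theta = 48° + 114° = 162° = 162° (mod 360)

4.6894 cis(162°)


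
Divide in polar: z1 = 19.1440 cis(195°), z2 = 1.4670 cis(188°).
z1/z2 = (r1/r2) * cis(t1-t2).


r = 19.1440 / 1.4670 = 13.0498
theta = 195° - 188° = 7° = 7° (mod 360)

13.0498 cis(7°)


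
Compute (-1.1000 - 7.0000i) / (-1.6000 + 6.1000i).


Conjugate of z2 = -1.6000 - 6.1000i
Numerator: (-1.1000 - 7.0000i)(-1.6000 - 6.1000i) = -40.9400 + 17.9100i
Denominator: (-1.6)^2 + 6.1^2 = 39.77
Result = (-40.9400 + 17.9100i)/39.77

-1.0294 + 0.4503i


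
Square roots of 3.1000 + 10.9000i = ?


|z| = sqrt(9.61+118.81) = 11.3323
sqrt((|z|+a)/2) = sqrt((11.3323+3.1)/2) = sqrt(7.2161) = 2.6863
sqrt((|z|-a)/2) = sqrt((11.3323-3.1)/2) = sqrt(4.1161) = 2.0288

±(2.6863 + 2.0288i) i.e. 2.6863 + 2.0288i and -2.6863 - 2.0288i


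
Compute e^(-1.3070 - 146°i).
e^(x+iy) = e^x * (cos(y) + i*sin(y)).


e^-1.3070 = 0.27063
cos(-146°) = -0.829
sin(-146°) = -0.5592
Real = 0.27063*(-0.829) = -0.2244
Imag = 0.27063*(-0.5592) = -0.1513

-0.2244 - 0.1513i


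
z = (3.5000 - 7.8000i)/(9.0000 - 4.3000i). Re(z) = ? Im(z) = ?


Multiply by conjugate: (3.5000 - 7.8000i)(9.0000 + 4.3000i) / (9^2 + (-4.3)^2)
Numerator real = 3.5*9 - (7.8)*(-4.3) = 65.04
Numerator imag = -7.8*9 - 3.5*(-4.3) = -55.15
Denominator = 99.49
Re(z) = 65.04/99.49 = 0.6537
Im(z) = -55.15/99.49 = -0.5543

Re(z) = 0.6537, Im(z) = -0.5543


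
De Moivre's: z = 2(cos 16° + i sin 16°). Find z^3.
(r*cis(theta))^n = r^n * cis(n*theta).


r^3 = 2^3 = 8
n*theta = 3*16° = 48° = 48° (mod 360)
a = 8*cos(48°) = 5.3530
b = 8*sin(48°) = 5.9452

8 cis(48°) = 5.3530 + 5.9452i


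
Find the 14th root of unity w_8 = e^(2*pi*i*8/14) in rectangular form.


Angle = 360*8/14 = 205.7143°
a = cos(205.7143°) = -0.9010
b = sin(205.7143°) = -0.4339

-0.9010 - 0.4339i


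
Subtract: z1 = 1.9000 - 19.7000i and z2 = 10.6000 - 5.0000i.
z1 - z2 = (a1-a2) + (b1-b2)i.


Real: 1.9 - 10.6 = -8.7
Imag: -19.7 + 5 = -14.7

-8.7000 - 14.7000i


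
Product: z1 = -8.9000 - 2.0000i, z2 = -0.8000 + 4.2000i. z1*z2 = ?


Real = -8.9*(-0.8) - (-2)*4.2 = 7.12 - (-8.4) = 15.52
Imag = -8.9*4.2 - (0.8)*(-2) = -37.38 + 1.6 = -35.78

15.5200 - 35.7800i


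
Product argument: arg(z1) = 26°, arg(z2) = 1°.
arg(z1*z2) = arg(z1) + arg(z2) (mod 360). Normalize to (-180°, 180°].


arg(z1*z2) = 26° + 1° = 27°
Normalized to (-180°, 180°]: 27°

27°


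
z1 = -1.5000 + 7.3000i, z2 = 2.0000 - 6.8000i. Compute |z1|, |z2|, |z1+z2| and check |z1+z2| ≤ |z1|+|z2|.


|z1| = sqrt((-1.5)^2 + 7.3^2) = sqrt(55.54) = 7.4525
|z2| = sqrt(2^2 + (-6.8)^2) = sqrt(50.24) = 7.0880
z1+z2 = 0.5000 + 0.5000i
|z1+z2| = sqrt(0.5) = 0.7071
|z1|+|z2| = 7.4525 + 7.0880 = 14.5405

|z1+z2| = 0.7071 ≤ |z1|+|z2| = 14.5405 (verified)


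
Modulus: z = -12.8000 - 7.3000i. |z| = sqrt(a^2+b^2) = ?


|z| = sqrt((-12.8)^2 + (-7.3)^2) = sqrt(163.84 + 53.29) = sqrt(217.13) = 14.7353

|z| = 14.7353


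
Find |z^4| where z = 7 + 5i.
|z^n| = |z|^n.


|z| = sqrt(49+25) = sqrt(74) = 8.6023
|z^4| = |z|^4 = (sqrt(74))^4 = 74^2 = 5476

|z^4| = 5476


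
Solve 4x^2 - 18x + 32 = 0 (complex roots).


disc = (-18)^2 - 4*4*32 = 324 - 512 = -188
sqrt(|disc|) = sqrt(188) = 13.7113
Real part = 18/(2*4) = 2.2500
Imag part = 13.7113/(2*4) = 1.7139

2.2500 ± 1.7139i


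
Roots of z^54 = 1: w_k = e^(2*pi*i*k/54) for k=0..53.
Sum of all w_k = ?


The sum of all 54th roots of unity is 0.
Geometric series: (1 - w^54)/(1 - w) = (1-1)/(1-w) = 0 since w^54 = 1, w ≠ 1.
Alternatively: coefficient of z^53 in z^54 - 1 is 0.

0


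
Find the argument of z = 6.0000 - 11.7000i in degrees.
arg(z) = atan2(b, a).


Re = 6, Im = -11.7
arg = atan2(-11.7, 6) = -62.8503 degrees

arg(z) = -62.8503 degrees


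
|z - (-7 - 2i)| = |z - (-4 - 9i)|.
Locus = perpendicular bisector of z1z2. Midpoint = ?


Equal distances means the locus is the perpendicular bisector of z1 and z2.
Midpoint = ((-7+(-4))/2, (-2+(-9))/2) = (-5.5000, -5.5000)

Perpendicular bisector through (-5.5000, -5.5000)


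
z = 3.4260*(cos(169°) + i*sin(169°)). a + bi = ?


a = 3.4260*cos(169°) = 3.4260*(-0.98163) = -3.3631
b = 3.4260*sin(169°) = 3.4260*0.1908 = 0.6537

-3.3631 + 0.6537i


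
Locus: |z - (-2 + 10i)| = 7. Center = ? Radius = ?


|z - z0| = r is a circle with center z0 and radius r.
Center = (-2, 10), radius = 7

Circle with center (-2, 10) and radius 7


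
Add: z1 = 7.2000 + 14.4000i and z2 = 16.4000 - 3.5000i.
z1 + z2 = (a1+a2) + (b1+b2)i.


Real: 7.2 + 16.4 = 23.6
Imag: 14.4 - 3.5 = 10.9

23.6000 + 10.9000i


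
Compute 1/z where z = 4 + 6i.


|z|^2 = 16+36 = 52
1/z = (4 - 6i)/52

1/z = 0.0769 - 0.1154i


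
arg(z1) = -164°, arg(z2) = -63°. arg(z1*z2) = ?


arg(z1*z2) = -164° - 63° = -227°
Normalized to (-180°, 180°]: 133°

133°


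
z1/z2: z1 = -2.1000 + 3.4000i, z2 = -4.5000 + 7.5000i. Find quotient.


Conjugate of z2 = -4.5000 - 7.5000i
Numerator: (-2.1000 + 3.4000i)(-4.5000 - 7.5000i) = 34.9500 + 0.4500i
Denominator: (-4.5)^2 + 7.5^2 = 76.5
Result = (34.9500 + 0.4500i)/76.5

0.4569 + 0.0059i


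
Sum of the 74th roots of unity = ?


The sum of all 74th roots of unity is 0.
Geometric series: (1 - w^74)/(1 - w) = (1-1)/(1-w) = 0 since w^74 = 1, w ≠ 1.
Alternatively: coefficient of z^73 in z^74 - 1 is 0.

0


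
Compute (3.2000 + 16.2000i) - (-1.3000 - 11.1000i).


Real: 3.2 + 1.3 = 4.5
Imag: 16.2 + 11.1 = 27.3

4.5000 + 27.3000i


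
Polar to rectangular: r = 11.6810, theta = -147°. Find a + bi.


a = 11.6810*cos(-147°) = 11.6810*(-0.83867) = -9.7965
b = 11.6810*sin(-147°) = 11.6810*(-0.54464) = -6.3619

-9.7965 - 6.3619i


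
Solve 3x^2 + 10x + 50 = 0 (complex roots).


disc = 10^2 - 4*3*50 = 100 - 600 = -500
sqrt(|disc|) = sqrt(500) = 22.3607
Real part = -10/(2*3) = -1.6667
Imag part = 22.3607/(2*3) = 3.7268

-1.6667 ± 3.7268i


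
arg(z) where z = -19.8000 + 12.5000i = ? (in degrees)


Re = -19.8, Im = 12.5
arg = atan2(12.5, -19.8) = 147.7352 degrees

arg(z) = 147.7352 degrees


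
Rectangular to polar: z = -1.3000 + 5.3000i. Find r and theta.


r = sqrt(1.69+28.09) = sqrt(29.78) = 5.4571
theta = atan2(5.3, -1.3) = 103.7816 degrees

r = 5.4571, theta = 103.7816 degrees


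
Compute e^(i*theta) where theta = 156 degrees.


cos(156°) = -0.9135
sin(156°) = 0.4067

e^(i*156°) = -0.9135 + 0.4067i


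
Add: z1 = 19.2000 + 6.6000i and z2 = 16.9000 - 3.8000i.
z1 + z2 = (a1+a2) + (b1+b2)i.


Real: 19.2 + 16.9 = 36.1
Imag: 6.6 - 3.8 = 2.8

36.1000 + 2.8000i


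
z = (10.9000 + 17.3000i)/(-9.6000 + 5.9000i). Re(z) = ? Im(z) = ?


Multiply by conjugate: (10.9000 + 17.3000i)(-9.6000 - 5.9000i) / ((-9.6)^2 + 5.9^2)
Numerator real = 10.9*(-9.6) + 17.3*5.9 = -2.57
Numerator imag = 17.3*(-9.6) - 10.9*5.9 = -230.39
Denominator = 126.97
Re(z) = -2.57/126.97 = -0.0202
Im(z) = -230.39/126.97 = -1.8145

Re(z) = -0.0202, Im(z) = -1.8145


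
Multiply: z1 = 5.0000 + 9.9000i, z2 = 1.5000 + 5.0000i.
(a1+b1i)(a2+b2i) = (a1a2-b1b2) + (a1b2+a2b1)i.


Real = 5*1.5 - 9.9*5 = 7.5 - 49.5 = -42
Imag = 5*5 + 1.5*9.9 = 25 + 14.85 = 39.85

-42.0000 + 39.8500i


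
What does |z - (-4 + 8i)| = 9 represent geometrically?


|z - z0| = r is a circle with center z0 and radius r.
Center = (-4, 8), radius = 9

Circle with center (-4, 8) and radius 9


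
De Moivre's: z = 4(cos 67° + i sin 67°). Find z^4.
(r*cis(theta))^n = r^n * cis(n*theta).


r^4 = 4^4 = 256
n*theta = 4*67° = 268° = 268° (mod 360)
a = 256*cos(268°) = -8.9343
b = 256*sin(268°) = -255.8441

256 cis(268°) = -8.9343 - 255.8441i


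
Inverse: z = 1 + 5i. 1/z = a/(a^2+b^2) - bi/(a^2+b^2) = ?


|z|^2 = 1+25 = 26
1/z = (1 - 5i)/26

1/z = 0.0385 - 0.1923i


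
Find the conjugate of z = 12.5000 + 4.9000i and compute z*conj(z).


z_bar = 12.5000 - 4.9000i
z*z_bar = 12.5^2 + 4.9^2 = 156.25 + 24.01 = 180.26

z_bar = 12.5000 - 4.9000i, z*z_bar = 180.26


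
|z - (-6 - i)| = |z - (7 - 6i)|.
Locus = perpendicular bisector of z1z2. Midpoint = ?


Equal distances means the locus is the perpendicular bisector of z1 and z2.
Midpoint = ((-6+7)/2, (-1+(-6))/2) = (0.5000, -3.5000)

Perpendicular bisector through (0.5000, -3.5000)


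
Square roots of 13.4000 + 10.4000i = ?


|z| = sqrt(179.56+108.16) = 16.9623
sqrt((|z|+a)/2) = sqrt((16.9623+13.4)/2) = sqrt(15.1812) = 3.8963
sqrt((|z|-a)/2) = sqrt((16.9623-13.4)/2) = sqrt(1.7812) = 1.3346

±(3.8963 + 1.3346i) i.e. 3.8963 + 1.3346i and -3.8963 - 1.3346i


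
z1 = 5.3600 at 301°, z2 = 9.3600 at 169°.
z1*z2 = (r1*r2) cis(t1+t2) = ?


r = 5.3600 * 9.3600 = 50.1696
theta = 301° + 169° = 470° = 110° (mod 360)

50.1696 cis(110°)


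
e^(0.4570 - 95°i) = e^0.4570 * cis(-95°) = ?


e^0.4570 = 1.5793
cos(-95°) = -0.087156
sin(-95°) = -0.9962
Real = 1.5793*(-0.087156) = -0.1376
Imag = 1.5793*(-0.9962) = -1.5733

-0.1376 - 1.5733i


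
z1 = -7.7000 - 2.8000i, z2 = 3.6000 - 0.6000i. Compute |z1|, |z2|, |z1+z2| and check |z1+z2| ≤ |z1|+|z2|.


|z1| = sqrt((-7.7)^2 + (-2.8)^2) = sqrt(67.13) = 8.1933
|z2| = sqrt(3.6^2 + (-0.6)^2) = sqrt(13.32) = 3.6497
z1+z2 = -4.1000 - 3.4000i
|z1+z2| = sqrt(28.37) = 5.3263
|z1|+|z2| = 8.1933 + 3.6497 = 11.8430

|z1+z2| = 5.3263 ≤ |z1|+|z2| = 11.8430 (verified)


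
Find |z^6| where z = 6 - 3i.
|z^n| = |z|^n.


|z| = sqrt(36+9) = sqrt(45) = 6.7082
|z^6| = |z|^6 = (sqrt(45))^6 = 45^3 = 91125

|z^6| = 91125


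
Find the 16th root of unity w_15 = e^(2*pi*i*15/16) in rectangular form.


Angle = 360*15/16 = 337.5°
a = cos(337.5°) = 0.9239
b = sin(337.5°) = -0.3827

0.9239 - 0.3827i


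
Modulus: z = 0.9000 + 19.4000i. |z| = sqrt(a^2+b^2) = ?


|z| = sqrt(0.9^2 + 19.4^2) = sqrt(0.81 + 376.36) = sqrt(377.17) = 19.4209

|z| = 19.4209


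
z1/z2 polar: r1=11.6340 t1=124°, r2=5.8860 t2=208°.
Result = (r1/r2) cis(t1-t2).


r = 11.6340 / 5.8860 = 1.9766
theta = 124° - 208° = -84° = 276° (mod 360)

1.9766 cis(276°)


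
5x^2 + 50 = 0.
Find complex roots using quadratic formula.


disc = 0^2 - 4*5*50 = 0 - 1000 = -1000
sqrt(|disc|) = sqrt(1000) = 31.6228
Real part = 0/(2*5) = 0
Imag part = 31.6228/(2*5) = 3.1623

0 ± 3.1623i


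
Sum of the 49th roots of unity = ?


The sum of all 49th roots of unity is 0.
Geometric series: (1 - w^49)/(1 - w) = (1-1)/(1-w) = 0 since w^49 = 1, w ≠ 1.
Alternatively: coefficient of z^48 in z^49 - 1 is 0.

0


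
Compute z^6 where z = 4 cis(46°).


r^6 = 4^6 = 4096
n*theta = 6*46° = 276° = 276° (mod 360)
a = 4096*cos(276°) = 428.1486
b = 4096*sin(276°) = -4073.5617

4096 cis(276°) = 428.1486 - 4073.5617i


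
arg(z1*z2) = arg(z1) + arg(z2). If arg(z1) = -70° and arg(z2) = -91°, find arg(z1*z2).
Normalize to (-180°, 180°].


arg(z1*z2) = -70° - 91° = -161°
Normalized to (-180°, 180°]: -161°

-161°


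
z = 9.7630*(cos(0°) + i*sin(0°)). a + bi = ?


a = 9.7630*cos(0°) = 9.7630*1 = 9.7630
b = 9.7630*sin(0°) = 9.7630*0 = 0

9.7630 + 0i


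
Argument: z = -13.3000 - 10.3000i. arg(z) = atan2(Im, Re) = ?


Re = -13.3, Im = -10.3
arg = atan2(-10.3, -13.3) = -142.2445 degrees

arg(z) = -142.2445 degrees


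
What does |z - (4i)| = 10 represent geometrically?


|z - z0| = r is a circle with center z0 and radius r.
Center = (0, 4), radius = 10

Circle with center (0, 4) and radius 10


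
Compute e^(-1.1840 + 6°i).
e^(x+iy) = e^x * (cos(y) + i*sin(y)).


e^-1.1840 = 0.3061
cos(6°) = 0.9945
sin(6°) = 0.1045
Real = 0.3061*0.9945 = 0.3044
Imag = 0.3061*0.1045 = 0.0320

0.3044 + 0.0320i


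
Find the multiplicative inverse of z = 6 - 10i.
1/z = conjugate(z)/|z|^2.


|z|^2 = 36+100 = 136
1/z = (6 + 10i)/136

1/z = 0.0441 + 0.0735i


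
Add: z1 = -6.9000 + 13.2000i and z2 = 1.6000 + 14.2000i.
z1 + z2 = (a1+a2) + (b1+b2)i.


Real: -6.9 + 1.6 = -5.3
Imag: 13.2 + 14.2 = 27.4

-5.3000 + 27.4000i


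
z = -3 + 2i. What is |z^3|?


|z| = sqrt(9+4) = sqrt(13) = 3.6056
|z^3| = |z|^3 = (sqrt(13))^3 = 13*sqrt(13)

|z^3| = 13*sqrt(13) ≈ 46.8722


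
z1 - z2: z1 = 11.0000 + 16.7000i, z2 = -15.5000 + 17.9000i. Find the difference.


Real: 11 + 15.5 = 26.5
Imag: 16.7 - 17.9 = -1.2

26.5000 - 1.2000i


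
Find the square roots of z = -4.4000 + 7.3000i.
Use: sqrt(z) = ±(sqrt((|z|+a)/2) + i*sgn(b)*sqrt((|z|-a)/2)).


|z| = sqrt(19.36+53.29) = 8.5235
sqrt((|z|+a)/2) = sqrt((8.5235+(-4.4))/2) = sqrt(2.0617) = 1.4359
sqrt((|z|-a)/2) = sqrt((8.5235-(-4.4))/2) = sqrt(6.4617) = 2.5420

±(1.4359 + 2.5420i) i.e. 1.4359 + 2.5420i and -1.4359 - 2.5420i


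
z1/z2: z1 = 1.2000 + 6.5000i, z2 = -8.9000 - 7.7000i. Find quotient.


Conjugate of z2 = -8.9000 + 7.7000i
Numerator: (1.2000 + 6.5000i)(-8.9000 + 7.7000i) = -60.7300 - 48.6100i
Denominator: (-8.9)^2 + (-7.7)^2 = 138.5
Result = (-60.7300 - 48.6100i)/138.5

-0.4385 - 0.3510i


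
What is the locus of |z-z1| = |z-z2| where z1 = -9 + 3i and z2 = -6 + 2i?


Equal distances means the locus is the perpendicular bisector of z1 and z2.
Midpoint = ((-9+(-6))/2, (3+2)/2) = (-7.5000, 2.5000)

Perpendicular bisector through (-7.5000, 2.5000)


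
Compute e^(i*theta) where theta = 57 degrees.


cos(57°) = 0.5446
sin(57°) = 0.8387

e^(i*57°) = 0.5446 + 0.8387i


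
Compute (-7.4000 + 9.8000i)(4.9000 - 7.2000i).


Real = -7.4*4.9 - 9.8*(-7.2) = -36.26 - (-70.56) = 34.3
Imag = -7.4*(-7.2) + 4.9*9.8 = 53.28 + 48.02 = 101.3

34.3000 + 101.3000i


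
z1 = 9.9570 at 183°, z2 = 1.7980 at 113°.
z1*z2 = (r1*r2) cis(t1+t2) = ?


r = 9.9570 * 1.7980 = 17.9027
theta = 183° + 113° = 296° = 296° (mod 360)

17.9027 cis(296°)


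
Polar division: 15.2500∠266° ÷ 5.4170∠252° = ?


r = 15.2500 / 5.4170 = 2.8152
theta = 266° - 252° = 14° = 14° (mod 360)

2.8152 cis(14°)


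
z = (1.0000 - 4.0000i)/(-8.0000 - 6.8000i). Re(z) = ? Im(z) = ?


Multiply by conjugate: (1.0000 - 4.0000i)(-8.0000 + 6.8000i) / ((-8)^2 + (-6.8)^2)
Numerator real = 1*(-8) - (4)*(-6.8) = 19.2
Numerator imag = -4*(-8) - 1*(-6.8) = 38.8
Denominator = 110.24
Re(z) = 19.2/110.24 = 0.1742
Im(z) = 38.8/110.24 = 0.3520

Re(z) = 0.1742, Im(z) = 0.3520


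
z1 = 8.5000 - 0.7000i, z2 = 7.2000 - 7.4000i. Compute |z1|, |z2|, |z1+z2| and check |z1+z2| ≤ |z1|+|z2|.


|z1| = sqrt(8.5^2 + (-0.7)^2) = sqrt(72.74) = 8.5288
|z2| = sqrt(7.2^2 + (-7.4)^2) = sqrt(106.6) = 10.3247
z1+z2 = 15.7000 - 8.1000i
|z1+z2| = sqrt(312.1) = 17.6664
|z1|+|z2| = 8.5288 + 10.3247 = 18.8535

|z1+z2| = 17.6664 ≤ |z1|+|z2| = 18.8535 (verified)


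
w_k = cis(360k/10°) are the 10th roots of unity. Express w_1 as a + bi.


Angle = 360*1/10 = 36°
a = cos(36°) = 0.8090
b = sin(36°) = 0.5878

0.8090 + 0.5878i


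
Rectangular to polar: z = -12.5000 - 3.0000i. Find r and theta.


r = sqrt(156.25+9) = sqrt(165.25) = 12.8550
theta = atan2(-3, -12.5) = -166.5043 degrees

r = 12.8550, theta = -166.5043 degrees


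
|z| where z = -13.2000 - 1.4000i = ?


|z| = sqrt((-13.2)^2 + (-1.4)^2) = sqrt(174.24 + 1.96) = sqrt(176.2) = 13.2740

|z| = 13.2740


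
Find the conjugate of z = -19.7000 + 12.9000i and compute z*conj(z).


z_bar = -19.7000 - 12.9000i
z*z_bar = (-19.7)^2 + 12.9^2 = 388.09 + 166.41 = 554.5

z_bar = -19.7000 - 12.9000i, z*z_bar = 554.5


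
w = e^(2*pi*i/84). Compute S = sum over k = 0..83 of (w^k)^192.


The roots are w_k = w^k with w = e^(2*pi*i/84), and (w^k)^192 = (w^192)^k.
So S = 1 + u + u^2 + ... + u^(83) with u = w^192.
192 = 2*84 + 24, so 192 is not a multiple of 84: u = (w^84)^2 * w^24 = w^24 ≠ 1 (w is a primitive 84th root), while u^84 = (w^84)^192 = 1.
Geometric series: S = (1 - u^84)/(1 - u) = (1 - 1)/(1 - u) = 0

S = 0


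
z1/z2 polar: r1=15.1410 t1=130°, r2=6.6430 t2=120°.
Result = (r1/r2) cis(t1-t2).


r = 15.1410 / 6.6430 = 2.2792
theta = 130° - 120° = 10° = 10° (mod 360)

2.2792 cis(10°)


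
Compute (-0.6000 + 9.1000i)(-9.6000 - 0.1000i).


Real = -0.6*(-9.6) - 9.1*(-0.1) = 5.76 - (-0.91) = 6.67
Imag = -0.6*(-0.1) - (9.6)*9.1 = 0.06 - (87.36) = -87.3

6.6700 - 87.3000i


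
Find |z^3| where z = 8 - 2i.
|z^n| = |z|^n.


|z| = sqrt(64+4) = sqrt(68) = 8.2462
|z^3| = |z|^3 = (sqrt(68))^3 = 68*sqrt(68)

|z^3| = 68*sqrt(68) ≈ 560.7424


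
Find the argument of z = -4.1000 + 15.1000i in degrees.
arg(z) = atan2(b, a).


Re = -4.1, Im = 15.1
arg = atan2(15.1, -4.1) = 105.1909 degrees

arg(z) = 105.1909 degrees


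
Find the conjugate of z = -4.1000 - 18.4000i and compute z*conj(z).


z_bar = -4.1000 + 18.4000i
z*z_bar = (-4.1)^2 + (-18.4)^2 = 16.81 + 338.56 = 355.37

z_bar = -4.1000 + 18.4000i, z*z_bar = 355.37


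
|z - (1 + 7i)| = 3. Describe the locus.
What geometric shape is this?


|z - z0| = r is a circle with center z0 and radius r.
Center = (1, 7), radius = 3

Circle with center (1, 7) and radius 3


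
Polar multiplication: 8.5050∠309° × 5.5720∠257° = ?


r = 8.5050 * 5.5720 = 47.3899
theta = 309° + 257° = 566° = 206° (mod 360)

47.3899 cis(206°)


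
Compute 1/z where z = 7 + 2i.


|z|^2 = 49+4 = 53
1/z = (7 - 2i)/53

1/z = 0.1321 - 0.0377i


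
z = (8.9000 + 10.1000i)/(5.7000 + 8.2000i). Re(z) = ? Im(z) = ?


Multiply by conjugate: (8.9000 + 10.1000i)(5.7000 - 8.2000i) / (5.7^2 + 8.2^2)
Numerator real = 8.9*5.7 + 10.1*8.2 = 133.55
Numerator imag = 10.1*5.7 - 8.9*8.2 = -15.41
Denominator = 99.73
Re(z) = 133.55/99.73 = 1.3391
Im(z) = -15.41/99.73 = -0.1545

Re(z) = 1.3391, Im(z) = -0.1545


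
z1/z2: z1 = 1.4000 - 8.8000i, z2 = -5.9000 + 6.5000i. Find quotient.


Conjugate of z2 = -5.9000 - 6.5000i
Numerator: (1.4000 - 8.8000i)(-5.9000 - 6.5000i) = -65.4600 + 42.8200i
Denominator: (-5.9)^2 + 6.5^2 = 77.06
Result = (-65.4600 + 42.8200i)/77.06

-0.8495 + 0.5557i


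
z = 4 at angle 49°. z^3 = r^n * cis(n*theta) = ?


r^3 = 4^3 = 64
n*theta = 3*49° = 147° = 147° (mod 360)
a = 64*cos(147°) = -53.6749
b = 64*sin(147°) = 34.8569

64 cis(147°) = -53.6749 + 34.8569i


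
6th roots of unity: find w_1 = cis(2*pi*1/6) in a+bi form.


Angle = 360*1/6 = 60°
a = cos(60°) = 0.5000
b = sin(60°) = 0.8660

0.5000 + 0.8660i


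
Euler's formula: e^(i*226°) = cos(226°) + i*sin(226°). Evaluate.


cos(226°) = -0.6947
sin(226°) = -0.7193

e^(i*226°) = -0.6947 - 0.7193i


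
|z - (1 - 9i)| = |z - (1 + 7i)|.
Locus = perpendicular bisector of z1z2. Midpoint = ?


Equal distances means the locus is the perpendicular bisector of z1 and z2.
Midpoint = ((1+1)/2, (-9+7)/2) = (1.0000, -1.0000)

Perpendicular bisector through (1.0000, -1.0000)


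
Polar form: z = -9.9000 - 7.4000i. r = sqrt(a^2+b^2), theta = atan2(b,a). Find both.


r = sqrt(98.01+54.76) = sqrt(152.77) = 12.3600
theta = atan2(-7.4, -9.9) = -143.2228 degrees

r = 12.3600, theta = -143.2228 degrees


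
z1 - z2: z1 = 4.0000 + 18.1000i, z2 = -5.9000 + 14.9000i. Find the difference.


Real: 4 + 5.9 = 9.9
Imag: 18.1 - 14.9 = 3.2

9.9000 + 3.2000i


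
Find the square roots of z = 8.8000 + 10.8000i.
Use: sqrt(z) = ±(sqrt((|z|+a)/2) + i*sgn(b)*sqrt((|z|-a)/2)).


|z| = sqrt(77.44+116.64) = 13.9313
sqrt((|z|+a)/2) = sqrt((13.9313+8.8)/2) = sqrt(11.3656) = 3.3713
sqrt((|z|-a)/2) = sqrt((13.9313-8.8)/2) = sqrt(2.5656) = 1.6018

±(3.3713 + 1.6018i) i.e. 3.3713 + 1.6018i and -3.3713 - 1.6018i


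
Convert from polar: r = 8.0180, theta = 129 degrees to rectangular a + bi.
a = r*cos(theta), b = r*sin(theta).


a = 8.0180*cos(129°) = 8.0180*(-0.62932) = -5.0459
b = 8.0180*sin(129°) = 8.0180*0.77715 = 6.2312

-5.0459 + 6.2312i


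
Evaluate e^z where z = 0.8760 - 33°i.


e^0.8760 = 2.4013
cos(-33°) = 0.83867
sin(-33°) = -0.54464
Real = 2.4013*0.83867 = 2.0139
Imag = 2.4013*(-0.54464) = -1.3078

2.0139 - 1.3078i


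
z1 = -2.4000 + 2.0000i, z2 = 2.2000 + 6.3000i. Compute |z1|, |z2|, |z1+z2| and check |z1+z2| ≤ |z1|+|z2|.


|z1| = sqrt((-2.4)^2 + 2^2) = sqrt(9.76) = 3.1241
|z2| = sqrt(2.2^2 + 6.3^2) = sqrt(44.53) = 6.6731
z1+z2 = -0.2000 + 8.3000i
|z1+z2| = sqrt(68.93) = 8.3024
|z1|+|z2| = 3.1241 + 6.6731 = 9.7972

|z1+z2| = 8.3024 ≤ |z1|+|z2| = 9.7972 (verified)


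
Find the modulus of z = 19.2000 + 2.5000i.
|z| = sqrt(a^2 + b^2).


|z| = sqrt(19.2^2 + 2.5^2) = sqrt(368.64 + 6.25) = sqrt(374.89) = 19.3621

|z| = 19.3621


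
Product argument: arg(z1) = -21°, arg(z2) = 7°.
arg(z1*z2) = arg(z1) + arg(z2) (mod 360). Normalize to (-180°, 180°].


arg(z1*z2) = -21° + 7° = -14°
Normalized to (-180°, 180°]: -14°

-14°


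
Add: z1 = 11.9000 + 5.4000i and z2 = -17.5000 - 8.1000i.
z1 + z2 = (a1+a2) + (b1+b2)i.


Real: 11.9 - 17.5 = -5.6
Imag: 5.4 - 8.1 = -2.7

-5.6000 - 2.7000i


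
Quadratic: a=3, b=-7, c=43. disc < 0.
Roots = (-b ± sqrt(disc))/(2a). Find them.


disc = (-7)^2 - 4*3*43 = 49 - 516 = -467
sqrt(|disc|) = sqrt(467) = 21.6102
Real part = 7/(2*3) = 1.1667
Imag part = 21.6102/(2*3) = 3.6017

1.1667 ± 3.6017i


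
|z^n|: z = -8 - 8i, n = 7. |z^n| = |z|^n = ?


|z| = sqrt(64+64) = sqrt(128) = 11.3137
|z^7| = |z|^7 = (sqrt(128))^7 = 128^3 * sqrt(128) = 2097152*sqrt(128)

|z^7| = 2097152*sqrt(128) ≈ 23726566.4061


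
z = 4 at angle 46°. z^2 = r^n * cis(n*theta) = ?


r^2 = 4^2 = 16
n*theta = 2*46° = 92° = 92° (mod 360)
a = 16*cos(92°) = -0.5584
b = 16*sin(92°) = 15.9903

16 cis(92°) = -0.5584 + 15.9903i


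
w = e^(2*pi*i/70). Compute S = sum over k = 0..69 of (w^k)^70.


The roots are w_k = w^k with w = e^(2*pi*i/70), and (w^k)^70 = (w^70)^k.
So S = 1 + u + u^2 + ... + u^(69) with u = w^70.
70 = 1*70 + 0, so 70 is a multiple of 70 and u = (w^70)^1 = 1.
Every one of the 70 terms equals 1: S = 70

S = 70


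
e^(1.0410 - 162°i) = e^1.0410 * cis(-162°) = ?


e^1.0410 = 2.83205
cos(-162°) = -0.95106
sin(-162°) = -0.30902
Real = 2.83205*(-0.95106) = -2.6934
Imag = 2.83205*(-0.30902) = -0.8752

-2.6934 - 0.8752i


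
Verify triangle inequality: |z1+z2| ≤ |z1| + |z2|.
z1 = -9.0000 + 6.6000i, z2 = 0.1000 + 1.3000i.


|z1| = sqrt((-9)^2 + 6.6^2) = sqrt(124.56) = 11.1606
|z2| = sqrt(0.1^2 + 1.3^2) = sqrt(1.7) = 1.3038
z1+z2 = -8.9000 + 7.9000i
|z1+z2| = sqrt(141.62) = 11.9004
|z1|+|z2| = 11.1606 + 1.3038 = 12.4644

|z1+z2| = 11.9004 ≤ |z1|+|z2| = 12.4644 (verified)


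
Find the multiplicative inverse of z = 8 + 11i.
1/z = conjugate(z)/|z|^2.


|z|^2 = 64+121 = 185
1/z = (8 - 11i)/185

1/z = 0.0432 - 0.0595i


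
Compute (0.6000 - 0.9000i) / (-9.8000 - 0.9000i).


Conjugate of z2 = -9.8000 + 0.9000i
Numerator: (0.6000 - 0.9000i)(-9.8000 + 0.9000i) = -5.0700 + 9.3600i
Denominator: (-9.8)^2 + (-0.9)^2 = 96.85
Result = (-5.0700 + 9.3600i)/96.85

-0.0523 + 0.0966i


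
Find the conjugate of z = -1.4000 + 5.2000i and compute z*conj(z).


z_bar = -1.4000 - 5.2000i
z*z_bar = (-1.4)^2 + 5.2^2 = 1.96 + 27.04 = 29

z_bar = -1.4000 - 5.2000i, z*z_bar = 29


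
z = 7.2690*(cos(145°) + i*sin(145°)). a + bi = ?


a = 7.2690*cos(145°) = 7.2690*(-0.81915) = -5.9544
b = 7.2690*sin(145°) = 7.2690*0.573576 = 4.1693

-5.9544 + 4.1693i


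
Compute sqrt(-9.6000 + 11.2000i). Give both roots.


|z| = sqrt(92.16+125.44) = 14.7513
sqrt((|z|+a)/2) = sqrt((14.7513+(-9.6))/2) = sqrt(2.5756) = 1.6049
sqrt((|z|-a)/2) = sqrt((14.7513-(-9.6))/2) = sqrt(12.1756) = 3.4894

±(1.6049 + 3.4894i) i.e. 1.6049 + 3.4894i and -1.6049 - 3.4894i


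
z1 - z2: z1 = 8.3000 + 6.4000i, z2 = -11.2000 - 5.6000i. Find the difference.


Real: 8.3 + 11.2 = 19.5
Imag: 6.4 + 5.6 = 12

19.5000 + 12.0000i


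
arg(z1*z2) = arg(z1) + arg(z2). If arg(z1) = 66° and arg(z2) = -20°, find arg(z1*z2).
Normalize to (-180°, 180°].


arg(z1*z2) = 66° - 20° = 46°
Normalized to (-180°, 180°]: 46°

46°


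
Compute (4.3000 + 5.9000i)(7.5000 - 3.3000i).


Real = 4.3*7.5 - 5.9*(-3.3) = 32.25 - (-19.47) = 51.72
Imag = 4.3*(-3.3) + 7.5*5.9 = -14.19 + 44.25 = 30.06

51.7200 + 30.0600i


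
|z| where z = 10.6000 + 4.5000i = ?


|z| = sqrt(10.6^2 + 4.5^2) = sqrt(112.36 + 20.25) = sqrt(132.61) = 11.5156

|z| = 11.5156


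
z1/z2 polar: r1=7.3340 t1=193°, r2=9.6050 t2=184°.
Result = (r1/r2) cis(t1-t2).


r = 7.3340 / 9.6050 = 0.7636
theta = 193° - 184° = 9° = 9° (mod 360)

0.7636 cis(9°)


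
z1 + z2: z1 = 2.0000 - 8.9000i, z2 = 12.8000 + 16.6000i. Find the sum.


Real: 2 + 12.8 = 14.8
Imag: -8.9 + 16.6 = 7.7

14.8000 + 7.7000i


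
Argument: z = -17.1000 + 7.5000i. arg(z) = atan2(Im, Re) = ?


Re = -17.1, Im = 7.5
arg = atan2(7.5, -17.1) = 156.3179 degrees

arg(z) = 156.3179 degrees


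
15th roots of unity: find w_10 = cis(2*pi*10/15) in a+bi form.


Angle = 360*10/15 = 240°
a = cos(240°) = -0.5000
b = sin(240°) = -0.8660

-0.5000 - 0.8660i


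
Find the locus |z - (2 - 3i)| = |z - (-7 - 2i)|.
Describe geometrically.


Equal distances means the locus is the perpendicular bisector of z1 and z2.
Midpoint = ((2+(-7))/2, (-3+(-2))/2) = (-2.5000, -2.5000)

Perpendicular bisector through (-2.5000, -2.5000)


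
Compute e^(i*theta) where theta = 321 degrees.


cos(321°) = 0.7771
sin(321°) = -0.6293

e^(i*321°) = 0.7771 - 0.6293i


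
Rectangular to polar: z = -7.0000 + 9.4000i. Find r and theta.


r = sqrt(49+88.36) = sqrt(137.36) = 11.7201
theta = atan2(9.4, -7) = 126.6743 degrees

r = 11.7201, theta = 126.6743 degrees


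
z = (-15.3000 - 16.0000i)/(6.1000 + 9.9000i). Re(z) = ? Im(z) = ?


Multiply by conjugate: (-15.3000 - 16.0000i)(6.1000 - 9.9000i) / (6.1^2 + 9.9^2)
Numerator real = -15.3*6.1 - (16)*9.9 = -251.73
Numerator imag = -16*6.1 - (-15.3)*9.9 = 53.87
Denominator = 135.22
Re(z) = -251.73/135.22 = -1.8616
Im(z) = 53.87/135.22 = 0.3984

Re(z) = -1.8616, Im(z) = 0.3984


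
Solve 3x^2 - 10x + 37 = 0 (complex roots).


disc = (-10)^2 - 4*3*37 = 100 - 444 = -344
sqrt(|disc|) = sqrt(344) = 18.5472
Real part = 10/(2*3) = 1.6667
Imag part = 18.5472/(2*3) = 3.0912

1.6667 ± 3.0912i


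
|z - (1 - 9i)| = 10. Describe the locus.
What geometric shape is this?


|z - z0| = r is a circle with center z0 and radius r.
Center = (1, -9), radius = 10

Circle with center (1, -9) and radius 10


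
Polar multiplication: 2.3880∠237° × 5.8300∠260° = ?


r = 2.3880 * 5.8300 = 13.9220
theta = 237° + 260° = 497° = 137° (mod 360)

13.9220 cis(137°)


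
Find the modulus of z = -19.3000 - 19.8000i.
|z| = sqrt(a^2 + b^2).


|z| = sqrt((-19.3)^2 + (-19.8)^2) = sqrt(372.49 + 392.04) = sqrt(764.53) = 27.6501

|z| = 27.6501


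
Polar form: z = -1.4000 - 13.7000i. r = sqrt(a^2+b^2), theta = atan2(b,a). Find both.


r = sqrt(1.96+187.69) = sqrt(189.65) = 13.7713
theta = atan2(-13.7, -1.4) = -95.8348 degrees

r = 13.7713, theta = -95.8348 degrees


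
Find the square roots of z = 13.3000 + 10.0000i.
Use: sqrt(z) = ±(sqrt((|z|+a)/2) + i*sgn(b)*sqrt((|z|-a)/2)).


|z| = sqrt(176.89+100) = 16.6400
sqrt((|z|+a)/2) = sqrt((16.6400+13.3)/2) = sqrt(14.9700) = 3.8691
sqrt((|z|-a)/2) = sqrt((16.6400-13.3)/2) = sqrt(1.6700) = 1.2923

±(3.8691 + 1.2923i) i.e. 3.8691 + 1.2923i and -3.8691 - 1.2923i


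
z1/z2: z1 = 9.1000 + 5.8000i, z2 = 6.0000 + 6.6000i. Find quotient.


Conjugate of z2 = 6.0000 - 6.6000i
Numerator: (9.1000 + 5.8000i)(6.0000 - 6.6000i) = 92.8800 - 25.2600i
Denominator: 6^2 + 6.6^2 = 79.56
Result = (92.8800 - 25.2600i)/79.56

1.1674 - 0.3175i


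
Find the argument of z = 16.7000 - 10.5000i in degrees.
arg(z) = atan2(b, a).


Re = 16.7, Im = -10.5
arg = atan2(-10.5, 16.7) = -32.1593 degrees

arg(z) = -32.1593 degrees


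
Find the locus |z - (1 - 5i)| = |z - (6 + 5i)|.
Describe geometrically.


Equal distances means the locus is the perpendicular bisector of z1 and z2.
Midpoint = ((1+6)/2, (-5+5)/2) = (3.5000, 0)

Perpendicular bisector through (3.5000, 0)


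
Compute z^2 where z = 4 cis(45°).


r^2 = 4^2 = 16
n*theta = 2*45° = 90° = 90° (mod 360)
a = 16*cos(90°) = 0
b = 16*sin(90°) = 16.0000

16 cis(90°) = 0 + 16.0000i


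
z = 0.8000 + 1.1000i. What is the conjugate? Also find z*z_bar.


z_bar = 0.8000 - 1.1000i
z*z_bar = 0.8^2 + 1.1^2 = 0.64 + 1.21 = 1.85

z_bar = 0.8000 - 1.1000i, z*z_bar = 1.85


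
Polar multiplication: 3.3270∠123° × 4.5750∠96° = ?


r = 3.3270 * 4.5750 = 15.2210
theta = 123° + 96° = 219° = 219° (mod 360)

15.2210 cis(219°)


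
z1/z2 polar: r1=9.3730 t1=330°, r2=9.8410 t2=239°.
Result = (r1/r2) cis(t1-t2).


r = 9.3730 / 9.8410 = 0.9524
theta = 330° - 239° = 91° = 91° (mod 360)

0.9524 cis(91°)


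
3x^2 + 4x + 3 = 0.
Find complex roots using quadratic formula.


disc = 4^2 - 4*3*3 = 16 - 36 = -20
sqrt(|disc|) = sqrt(20) = 4.4721
Real part = -4/(2*3) = -0.6667
Imag part = 4.4721/(2*3) = 0.7454

-0.6667 ± 0.7454i


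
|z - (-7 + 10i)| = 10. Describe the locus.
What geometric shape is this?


|z - z0| = r is a circle with center z0 and radius r.
Center = (-7, 10), radius = 10

Circle with center (-7, 10) and radius 10


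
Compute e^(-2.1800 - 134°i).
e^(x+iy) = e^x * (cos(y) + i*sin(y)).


e^-2.1800 = 0.1130
cos(-134°) = -0.6947
sin(-134°) = -0.7193
Real = 0.1130*(-0.6947) = -0.0785
Imag = 0.1130*(-0.7193) = -0.0813

-0.0785 - 0.0813i


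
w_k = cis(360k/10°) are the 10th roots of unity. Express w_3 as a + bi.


Angle = 360*3/10 = 108°
a = cos(108°) = -0.3090
b = sin(108°) = 0.9511

-0.3090 + 0.9511i


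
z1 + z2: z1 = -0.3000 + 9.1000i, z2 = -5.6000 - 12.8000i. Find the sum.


Real: -0.3 - 5.6 = -5.9
Imag: 9.1 - 12.8 = -3.7

-5.9000 - 3.7000i


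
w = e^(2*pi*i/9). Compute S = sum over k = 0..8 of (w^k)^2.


The roots are w_k = w^k with w = e^(2*pi*i/9), and (w^k)^2 = (w^2)^k.
So S = 1 + u + u^2 + ... + u^(8) with u = w^2.
2 = 0*9 + 2, so 2 is not a multiple of 9: u = w^2 ≠ 1 (w is a primitive 9th root), while u^9 = (w^9)^2 = 1.
Geometric series: S = (1 - u^9)/(1 - u) = (1 - 1)/(1 - u) = 0

S = 0


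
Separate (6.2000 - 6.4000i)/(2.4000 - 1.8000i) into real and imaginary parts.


Multiply by conjugate: (6.2000 - 6.4000i)(2.4000 + 1.8000i) / (2.4^2 + (-1.8)^2)
Numerator real = 6.2*2.4 - (6.4)*(-1.8) = 26.4
Numerator imag = -6.4*2.4 - 6.2*(-1.8) = -4.2
Denominator = 9
Re(z) = 26.4/9 = 2.9333
Im(z) = -4.2/9 = -0.4667

Re(z) = 2.9333, Im(z) = -0.4667


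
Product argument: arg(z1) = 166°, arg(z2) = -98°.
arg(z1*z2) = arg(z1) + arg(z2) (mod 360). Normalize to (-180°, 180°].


arg(z1*z2) = 166° - 98° = 68°
Normalized to (-180°, 180°]: 68°

68°


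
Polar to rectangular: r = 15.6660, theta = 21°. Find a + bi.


a = 15.6660*cos(21°) = 15.6660*0.93358 = 14.6255
b = 15.6660*sin(21°) = 15.6660*0.35837 = 5.6142

14.6255 + 5.6142i


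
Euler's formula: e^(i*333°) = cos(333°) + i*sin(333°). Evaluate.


cos(333°) = 0.8910
sin(333°) = -0.4540

e^(i*333°) = 0.8910 - 0.4540i


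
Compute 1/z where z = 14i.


|z|^2 = 0+196 = 196
1/z = (0 - 14i)/196

1/z = 0 - 0.0714i


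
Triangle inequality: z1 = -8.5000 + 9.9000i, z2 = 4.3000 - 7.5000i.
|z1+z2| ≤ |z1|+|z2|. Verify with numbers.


|z1| = sqrt((-8.5)^2 + 9.9^2) = sqrt(170.26) = 13.0484
|z2| = sqrt(4.3^2 + (-7.5)^2) = sqrt(74.74) = 8.6452
z1+z2 = -4.2000 + 2.4000i
|z1+z2| = sqrt(23.4) = 4.8374
|z1|+|z2| = 13.0484 + 8.6452 = 21.6936

|z1+z2| = 4.8374 ≤ |z1|+|z2| = 21.6936 (verified)


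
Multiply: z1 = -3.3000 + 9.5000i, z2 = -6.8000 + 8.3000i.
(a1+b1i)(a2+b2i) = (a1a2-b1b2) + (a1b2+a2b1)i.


Real = -3.3*(-6.8) - 9.5*8.3 = 22.44 - 78.85 = -56.41
Imag = -3.3*8.3 - (6.8)*9.5 = -27.39 - (64.6) = -91.99

-56.4100 - 91.9900i


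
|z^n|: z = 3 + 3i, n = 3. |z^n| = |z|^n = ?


|z| = sqrt(9+9) = sqrt(18) = 4.2426
|z^3| = |z|^3 = (sqrt(18))^3 = 18*sqrt(18)

|z^3| = 18*sqrt(18) ≈ 76.3675


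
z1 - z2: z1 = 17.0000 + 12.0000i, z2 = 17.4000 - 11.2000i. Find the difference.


Real: 17 - 17.4 = -0.4
Imag: 12 + 11.2 = 23.2

-0.4000 + 23.2000i


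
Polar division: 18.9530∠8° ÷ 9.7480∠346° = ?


r = 18.9530 / 9.7480 = 1.9443
theta = 8° - 346° = -338° = 22° (mod 360)

1.9443 cis(22°)


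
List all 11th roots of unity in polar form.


The 11th roots of unity are cis(360k/11°) for k=0..10
Angle step = 360/11 = 32.7273°
Primitive root: cis(32.7273°)
Primitive root = 0.8413 + 0.5406i

11 roots at angles: 0°, 32.7273°, 65.4545°, 98.1818°, 130.9091°, 163.6364°, 196.3636°, 229.0909°, 261.8182°, 294.5455°, 327.2727°


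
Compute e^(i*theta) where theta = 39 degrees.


cos(39°) = 0.7771
sin(39°) = 0.6293

e^(i*39°) = 0.7771 + 0.6293i


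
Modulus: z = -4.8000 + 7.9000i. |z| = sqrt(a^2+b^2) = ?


|z| = sqrt((-4.8)^2 + 7.9^2) = sqrt(23.04 + 62.41) = sqrt(85.45) = 9.2439

|z| = 9.2439


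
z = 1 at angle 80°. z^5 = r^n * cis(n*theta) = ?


r^5 = 1^5 = 1
n*theta = 5*80° = 400° = 40° (mod 360)
a = 1*cos(40°) = 0.7660
b = 1*sin(40°) = 0.6428

1 cis(40°) = 0.7660 + 0.6428i


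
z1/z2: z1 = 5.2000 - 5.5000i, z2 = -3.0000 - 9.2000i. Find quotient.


Conjugate of z2 = -3.0000 + 9.2000i
Numerator: (5.2000 - 5.5000i)(-3.0000 + 9.2000i) = 35.0000 + 64.3400i
Denominator: (-3)^2 + (-9.2)^2 = 93.64
Result = (35.0000 + 64.3400i)/93.64

0.3738 + 0.6871i


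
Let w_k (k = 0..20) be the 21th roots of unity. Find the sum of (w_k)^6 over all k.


The roots are w_k = w^k with w = e^(2*pi*i/21), and (w^k)^6 = (w^6)^k.
So S = 1 + u + u^2 + ... + u^(20) with u = w^6.
6 = 0*21 + 6, so 6 is not a multiple of 21: u = w^6 ≠ 1 (w is a primitive 21th root), while u^21 = (w^21)^6 = 1.
Geometric series: S = (1 - u^21)/(1 - u) = (1 - 1)/(1 - u) = 0

S = 0
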